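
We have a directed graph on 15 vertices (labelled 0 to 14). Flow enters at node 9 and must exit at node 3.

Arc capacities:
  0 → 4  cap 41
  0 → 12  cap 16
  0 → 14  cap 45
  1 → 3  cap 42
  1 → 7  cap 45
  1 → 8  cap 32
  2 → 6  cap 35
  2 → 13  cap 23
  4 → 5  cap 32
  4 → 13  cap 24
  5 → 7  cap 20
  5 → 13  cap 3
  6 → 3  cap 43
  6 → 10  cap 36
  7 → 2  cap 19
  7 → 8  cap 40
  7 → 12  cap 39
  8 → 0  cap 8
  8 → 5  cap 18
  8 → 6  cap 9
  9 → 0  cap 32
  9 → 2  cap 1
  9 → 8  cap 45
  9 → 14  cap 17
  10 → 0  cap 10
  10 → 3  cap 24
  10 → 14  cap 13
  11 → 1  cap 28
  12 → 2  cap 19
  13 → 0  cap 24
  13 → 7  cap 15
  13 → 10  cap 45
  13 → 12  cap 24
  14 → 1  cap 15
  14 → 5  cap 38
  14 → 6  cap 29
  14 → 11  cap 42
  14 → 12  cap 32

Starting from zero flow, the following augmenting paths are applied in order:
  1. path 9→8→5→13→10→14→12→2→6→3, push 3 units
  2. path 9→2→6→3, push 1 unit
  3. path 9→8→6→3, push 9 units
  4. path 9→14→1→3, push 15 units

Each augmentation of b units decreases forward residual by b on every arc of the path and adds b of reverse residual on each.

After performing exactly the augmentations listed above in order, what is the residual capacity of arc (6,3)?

after path 1 (9→8→5→13→10→14→12→2→6→3, push 3): res(6,3)=40
after path 2 (9→2→6→3, push 1): res(6,3)=39
after path 3 (9→8→6→3, push 9): res(6,3)=30
after path 4 (9→14→1→3, push 15): res(6,3)=30

Residual capacity of (6,3): 30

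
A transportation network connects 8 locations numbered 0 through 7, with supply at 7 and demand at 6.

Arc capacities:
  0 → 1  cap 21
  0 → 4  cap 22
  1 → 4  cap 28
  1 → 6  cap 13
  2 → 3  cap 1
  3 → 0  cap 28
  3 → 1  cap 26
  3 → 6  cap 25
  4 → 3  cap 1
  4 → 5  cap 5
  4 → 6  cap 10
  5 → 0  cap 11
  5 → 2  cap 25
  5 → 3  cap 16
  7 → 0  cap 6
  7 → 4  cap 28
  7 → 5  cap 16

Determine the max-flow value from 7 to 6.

augment #1: 7→4→6 bottleneck 10, total now 10
augment #2: 7→0→1→6 bottleneck 6, total now 16
augment #3: 7→4→3→6 bottleneck 1, total now 17
augment #4: 7→5→3→6 bottleneck 16, total now 33
augment #5: 7→4→5→0→1→6 bottleneck 5, total now 38

Maximum flow value: 38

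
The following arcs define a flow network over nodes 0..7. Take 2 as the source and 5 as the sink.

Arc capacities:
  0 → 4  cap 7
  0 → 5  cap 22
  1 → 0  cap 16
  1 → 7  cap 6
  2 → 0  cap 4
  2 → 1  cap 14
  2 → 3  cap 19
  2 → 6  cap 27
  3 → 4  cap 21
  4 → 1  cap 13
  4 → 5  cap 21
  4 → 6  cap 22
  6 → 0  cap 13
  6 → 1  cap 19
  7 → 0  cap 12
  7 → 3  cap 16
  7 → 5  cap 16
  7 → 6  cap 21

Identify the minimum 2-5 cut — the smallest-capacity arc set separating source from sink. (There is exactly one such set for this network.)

augment #1: 2→0→5 push 4
augment #2: 2→1→0→5 push 14
augment #3: 2→3→4→5 push 19
augment #4: 2→6→0→5 push 4
augment #5: 2→6→0→4→5 push 2
augment #6: 2→6→1→7→5 push 6
max flow = 49; residual-reachable set from 2 gives S-side
cut edges (S→T): {(0,5), (1,7), (4,5)} total cap 49

Min-cut arcs: {(0,5), (1,7), (4,5)} (total capacity 49)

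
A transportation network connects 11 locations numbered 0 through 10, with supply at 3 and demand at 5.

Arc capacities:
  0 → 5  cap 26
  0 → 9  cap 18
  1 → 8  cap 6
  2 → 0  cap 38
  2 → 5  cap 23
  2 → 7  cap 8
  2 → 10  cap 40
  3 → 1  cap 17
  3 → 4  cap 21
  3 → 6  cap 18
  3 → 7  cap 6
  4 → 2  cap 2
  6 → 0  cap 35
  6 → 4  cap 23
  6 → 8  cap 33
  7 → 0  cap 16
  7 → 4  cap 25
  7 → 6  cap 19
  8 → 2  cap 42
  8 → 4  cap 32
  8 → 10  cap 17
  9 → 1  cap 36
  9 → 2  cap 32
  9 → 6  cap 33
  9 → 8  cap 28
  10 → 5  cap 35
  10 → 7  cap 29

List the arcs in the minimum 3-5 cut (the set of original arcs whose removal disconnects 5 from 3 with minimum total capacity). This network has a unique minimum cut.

Min-cut arcs: {(1,8), (3,6), (3,7), (4,2)} (total capacity 32)

augment #1: 3→4→2→5 push 2
augment #2: 3→6→0→5 push 18
augment #3: 3→7→0→5 push 6
augment #4: 3→1→8→2→5 push 6
max flow = 32; residual-reachable set from 3 gives S-side
cut edges (S→T): {(1,8), (3,6), (3,7), (4,2)} total cap 32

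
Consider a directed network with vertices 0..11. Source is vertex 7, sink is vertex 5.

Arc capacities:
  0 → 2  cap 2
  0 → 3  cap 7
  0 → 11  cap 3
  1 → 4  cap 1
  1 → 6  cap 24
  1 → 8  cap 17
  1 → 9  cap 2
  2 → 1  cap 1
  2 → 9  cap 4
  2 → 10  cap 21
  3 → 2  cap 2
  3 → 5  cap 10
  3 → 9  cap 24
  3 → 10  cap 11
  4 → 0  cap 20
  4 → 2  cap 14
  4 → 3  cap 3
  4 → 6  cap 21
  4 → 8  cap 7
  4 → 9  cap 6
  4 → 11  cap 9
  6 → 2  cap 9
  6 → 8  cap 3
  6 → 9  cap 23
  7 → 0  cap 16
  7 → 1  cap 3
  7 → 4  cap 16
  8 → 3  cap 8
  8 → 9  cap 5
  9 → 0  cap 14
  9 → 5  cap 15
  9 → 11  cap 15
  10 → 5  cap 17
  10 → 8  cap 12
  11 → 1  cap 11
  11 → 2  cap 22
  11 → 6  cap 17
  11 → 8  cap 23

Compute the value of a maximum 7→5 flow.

augment #1: 7→0→3→5 bottleneck 7, total now 7
augment #2: 7→1→9→5 bottleneck 2, total now 9
augment #3: 7→4→3→5 bottleneck 3, total now 12
augment #4: 7→4→9→5 bottleneck 6, total now 18
augment #5: 7→0→2→9→5 bottleneck 2, total now 20
augment #6: 7→1→6→9→5 bottleneck 1, total now 21
augment #7: 7→4→2→9→5 bottleneck 2, total now 23
augment #8: 7→4→2→10→5 bottleneck 5, total now 28
augment #9: 7→0→11→2→10→5 bottleneck 3, total now 31

Maximum flow value: 31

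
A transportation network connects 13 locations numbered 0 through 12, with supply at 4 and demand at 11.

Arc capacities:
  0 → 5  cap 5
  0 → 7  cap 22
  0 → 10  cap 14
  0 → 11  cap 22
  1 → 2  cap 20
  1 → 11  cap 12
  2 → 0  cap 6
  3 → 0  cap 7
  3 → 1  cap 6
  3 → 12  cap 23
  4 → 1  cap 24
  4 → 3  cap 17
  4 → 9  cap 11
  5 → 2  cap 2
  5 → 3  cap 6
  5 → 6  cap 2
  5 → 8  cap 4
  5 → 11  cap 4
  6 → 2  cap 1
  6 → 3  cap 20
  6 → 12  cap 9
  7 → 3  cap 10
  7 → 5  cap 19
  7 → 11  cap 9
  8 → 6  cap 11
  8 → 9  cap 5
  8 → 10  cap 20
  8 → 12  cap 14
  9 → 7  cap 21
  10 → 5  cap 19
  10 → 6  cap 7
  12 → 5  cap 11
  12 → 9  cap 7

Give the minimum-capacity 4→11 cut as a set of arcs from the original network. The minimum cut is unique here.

augment #1: 4→1→11 push 12
augment #2: 4→3→0→11 push 7
augment #3: 4→9→7→11 push 9
augment #4: 4→1→2→0→11 push 6
augment #5: 4→3→12→5→11 push 4
max flow = 38; residual-reachable set from 4 gives S-side
cut edges (S→T): {(1,11), (2,0), (3,0), (5,11), (7,11)} total cap 38

Min-cut arcs: {(1,11), (2,0), (3,0), (5,11), (7,11)} (total capacity 38)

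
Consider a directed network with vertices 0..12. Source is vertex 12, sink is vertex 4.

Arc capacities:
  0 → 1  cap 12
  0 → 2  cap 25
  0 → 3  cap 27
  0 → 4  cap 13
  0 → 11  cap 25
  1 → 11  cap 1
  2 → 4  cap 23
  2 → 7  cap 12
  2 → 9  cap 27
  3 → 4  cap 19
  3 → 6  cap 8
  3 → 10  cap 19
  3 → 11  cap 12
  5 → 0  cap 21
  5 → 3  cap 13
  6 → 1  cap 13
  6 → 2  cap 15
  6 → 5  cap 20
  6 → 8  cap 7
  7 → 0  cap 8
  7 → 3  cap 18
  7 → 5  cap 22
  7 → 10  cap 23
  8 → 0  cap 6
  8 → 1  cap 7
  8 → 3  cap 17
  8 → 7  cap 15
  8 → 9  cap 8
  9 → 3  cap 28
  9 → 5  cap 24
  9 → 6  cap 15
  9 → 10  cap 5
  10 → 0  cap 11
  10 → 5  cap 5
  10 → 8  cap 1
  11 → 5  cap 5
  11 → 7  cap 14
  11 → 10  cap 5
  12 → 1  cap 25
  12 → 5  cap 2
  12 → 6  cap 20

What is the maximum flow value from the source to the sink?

Maximum flow value: 23

augment #1: 12→5→0→4 bottleneck 2, total now 2
augment #2: 12→6→2→4 bottleneck 15, total now 17
augment #3: 12→6→5→0→4 bottleneck 5, total now 22
augment #4: 12→1→11→5→0→4 bottleneck 1, total now 23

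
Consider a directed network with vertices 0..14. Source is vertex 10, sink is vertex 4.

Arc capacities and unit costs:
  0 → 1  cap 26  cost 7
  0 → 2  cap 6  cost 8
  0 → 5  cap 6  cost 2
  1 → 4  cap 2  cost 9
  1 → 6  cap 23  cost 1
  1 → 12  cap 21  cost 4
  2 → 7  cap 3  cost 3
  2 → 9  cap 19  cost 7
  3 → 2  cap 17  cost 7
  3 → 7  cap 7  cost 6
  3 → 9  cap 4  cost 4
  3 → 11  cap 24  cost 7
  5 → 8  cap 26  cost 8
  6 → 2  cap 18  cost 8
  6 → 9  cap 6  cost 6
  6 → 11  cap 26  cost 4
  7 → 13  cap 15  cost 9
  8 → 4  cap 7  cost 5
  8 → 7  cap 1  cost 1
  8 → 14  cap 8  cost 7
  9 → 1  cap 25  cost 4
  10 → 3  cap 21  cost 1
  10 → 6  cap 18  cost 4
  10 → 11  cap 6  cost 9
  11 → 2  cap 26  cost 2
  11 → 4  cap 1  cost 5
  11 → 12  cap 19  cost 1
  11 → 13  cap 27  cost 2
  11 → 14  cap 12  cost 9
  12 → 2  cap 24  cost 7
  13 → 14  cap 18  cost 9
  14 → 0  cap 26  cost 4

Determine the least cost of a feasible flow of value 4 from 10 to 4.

Minimum cost for 4 units: 85

shortest-cost path #1: 10→3→11→4 push 1 @ unit cost 13 (adds 13)
shortest-cost path #2: 10→3→9→1→4 push 2 @ unit cost 18 (adds 36)
shortest-cost path #3: 10→3→11→14→0→5→8→4 push 1 @ unit cost 36 (adds 36)
total cost = 85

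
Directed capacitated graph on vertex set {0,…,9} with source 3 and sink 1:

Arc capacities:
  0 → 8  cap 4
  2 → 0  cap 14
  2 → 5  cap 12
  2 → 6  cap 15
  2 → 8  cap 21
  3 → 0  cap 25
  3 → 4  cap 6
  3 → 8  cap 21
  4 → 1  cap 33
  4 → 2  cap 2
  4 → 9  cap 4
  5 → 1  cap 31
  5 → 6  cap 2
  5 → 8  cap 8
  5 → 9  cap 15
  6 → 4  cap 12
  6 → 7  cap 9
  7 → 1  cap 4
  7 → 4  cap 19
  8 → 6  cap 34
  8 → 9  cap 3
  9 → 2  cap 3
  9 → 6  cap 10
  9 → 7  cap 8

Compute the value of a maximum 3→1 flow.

augment #1: 3→4→1 bottleneck 6, total now 6
augment #2: 3→8→6→4→1 bottleneck 12, total now 18
augment #3: 3→8→6→7→1 bottleneck 4, total now 22
augment #4: 3→8→6→7→4→1 bottleneck 5, total now 27
augment #5: 3→0→8→9→2→5→1 bottleneck 3, total now 30

Maximum flow value: 30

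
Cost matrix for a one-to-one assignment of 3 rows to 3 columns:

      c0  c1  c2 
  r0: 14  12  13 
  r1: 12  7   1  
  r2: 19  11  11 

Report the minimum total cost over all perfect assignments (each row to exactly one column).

Minimum assignment cost: 26

optimal assignment: row0→col0 (cost 14), row1→col2 (cost 1), row2→col1 (cost 11)
total = 14 + 1 + 11 = 26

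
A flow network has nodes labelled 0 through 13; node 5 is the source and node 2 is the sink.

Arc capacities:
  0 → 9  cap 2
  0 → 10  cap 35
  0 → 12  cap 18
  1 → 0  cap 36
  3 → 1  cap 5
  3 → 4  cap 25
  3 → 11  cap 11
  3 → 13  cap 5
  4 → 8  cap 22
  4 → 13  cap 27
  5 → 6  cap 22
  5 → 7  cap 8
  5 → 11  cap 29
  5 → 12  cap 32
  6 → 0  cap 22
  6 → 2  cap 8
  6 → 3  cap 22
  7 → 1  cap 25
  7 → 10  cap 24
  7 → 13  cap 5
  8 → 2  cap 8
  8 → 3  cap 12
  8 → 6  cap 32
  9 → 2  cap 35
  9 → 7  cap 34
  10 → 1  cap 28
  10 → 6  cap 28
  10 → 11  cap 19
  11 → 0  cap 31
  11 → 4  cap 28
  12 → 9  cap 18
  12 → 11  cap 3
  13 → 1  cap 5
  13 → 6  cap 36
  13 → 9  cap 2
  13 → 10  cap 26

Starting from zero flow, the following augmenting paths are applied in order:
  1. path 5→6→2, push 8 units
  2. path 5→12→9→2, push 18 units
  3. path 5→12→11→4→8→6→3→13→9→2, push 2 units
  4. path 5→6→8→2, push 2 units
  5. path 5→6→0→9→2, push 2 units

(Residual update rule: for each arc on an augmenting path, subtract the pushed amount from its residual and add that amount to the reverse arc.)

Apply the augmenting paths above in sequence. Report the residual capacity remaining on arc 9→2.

Residual capacity of (9,2): 13

after path 1 (5→6→2, push 8): res(9,2)=35
after path 2 (5→12→9→2, push 18): res(9,2)=17
after path 3 (5→12→11→4→8→6→3→13→9→2, push 2): res(9,2)=15
after path 4 (5→6→8→2, push 2): res(9,2)=15
after path 5 (5→6→0→9→2, push 2): res(9,2)=13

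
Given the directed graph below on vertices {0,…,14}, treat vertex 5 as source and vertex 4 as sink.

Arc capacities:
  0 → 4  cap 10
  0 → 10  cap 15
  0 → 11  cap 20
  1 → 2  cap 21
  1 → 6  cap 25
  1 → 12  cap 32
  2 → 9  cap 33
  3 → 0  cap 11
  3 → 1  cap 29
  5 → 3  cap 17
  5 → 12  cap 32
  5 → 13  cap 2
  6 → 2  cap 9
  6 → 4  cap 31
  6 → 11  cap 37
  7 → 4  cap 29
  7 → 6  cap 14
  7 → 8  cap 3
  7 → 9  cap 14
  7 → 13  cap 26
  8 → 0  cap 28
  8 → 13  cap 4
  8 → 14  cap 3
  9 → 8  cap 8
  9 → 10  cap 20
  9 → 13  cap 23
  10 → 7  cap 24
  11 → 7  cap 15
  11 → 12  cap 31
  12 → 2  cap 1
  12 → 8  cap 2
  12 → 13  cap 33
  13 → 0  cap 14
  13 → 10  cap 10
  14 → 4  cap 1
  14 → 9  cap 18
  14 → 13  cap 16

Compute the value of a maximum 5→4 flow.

Maximum flow value: 44

augment #1: 5→3→0→4 bottleneck 10, total now 10
augment #2: 5→3→1→6→4 bottleneck 7, total now 17
augment #3: 5→12→8→14→4 bottleneck 1, total now 18
augment #4: 5→13→10→7→4 bottleneck 2, total now 20
augment #5: 5→12→13→10→7→4 bottleneck 8, total now 28
augment #6: 5→12→2→9→10→7→4 bottleneck 1, total now 29
augment #7: 5→12→8→0→10→7→4 bottleneck 1, total now 30
augment #8: 5→12→13→0→10→7→4 bottleneck 12, total now 42
augment #9: 5→12→13→0→11→7→4 bottleneck 2, total now 44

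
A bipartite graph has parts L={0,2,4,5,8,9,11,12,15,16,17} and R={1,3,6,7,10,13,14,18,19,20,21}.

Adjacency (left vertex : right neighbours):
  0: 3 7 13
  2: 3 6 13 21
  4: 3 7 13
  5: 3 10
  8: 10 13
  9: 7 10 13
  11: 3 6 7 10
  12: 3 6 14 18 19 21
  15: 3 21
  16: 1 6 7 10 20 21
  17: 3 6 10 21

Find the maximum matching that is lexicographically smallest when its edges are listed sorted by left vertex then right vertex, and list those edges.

Lex-smallest maximum matching: {(0,3), (2,6), (4,7), (5,10), (8,13), (12,14), (15,21), (16,1)}

|M| = 8 (so the lex-smallest maximum matching has 8 edges)
process left vertices in ascending order; for each, take the smallest-labelled available neighbour that still permits 8 edges overall, or leave it unmatched if none does
lex-smallest matching: {0-3, 2-6, 4-7, 5-10, 8-13, 12-14, 15-21, 16-1}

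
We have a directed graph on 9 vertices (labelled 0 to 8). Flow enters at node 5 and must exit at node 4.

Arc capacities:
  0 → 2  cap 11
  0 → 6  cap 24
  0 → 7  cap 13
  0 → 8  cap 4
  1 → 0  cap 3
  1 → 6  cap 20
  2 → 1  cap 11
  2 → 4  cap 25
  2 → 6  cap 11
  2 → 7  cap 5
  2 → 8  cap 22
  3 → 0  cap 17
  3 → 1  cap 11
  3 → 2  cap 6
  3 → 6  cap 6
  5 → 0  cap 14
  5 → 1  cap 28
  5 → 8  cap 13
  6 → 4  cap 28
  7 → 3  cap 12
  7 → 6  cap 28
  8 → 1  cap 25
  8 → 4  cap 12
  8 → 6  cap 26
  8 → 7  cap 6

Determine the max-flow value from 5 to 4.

Maximum flow value: 50

augment #1: 5→8→4 bottleneck 12, total now 12
augment #2: 5→0→2→4 bottleneck 11, total now 23
augment #3: 5→0→6→4 bottleneck 3, total now 26
augment #4: 5→1→6→4 bottleneck 20, total now 46
augment #5: 5→8→6→4 bottleneck 1, total now 47
augment #6: 5→1→0→6→4 bottleneck 3, total now 50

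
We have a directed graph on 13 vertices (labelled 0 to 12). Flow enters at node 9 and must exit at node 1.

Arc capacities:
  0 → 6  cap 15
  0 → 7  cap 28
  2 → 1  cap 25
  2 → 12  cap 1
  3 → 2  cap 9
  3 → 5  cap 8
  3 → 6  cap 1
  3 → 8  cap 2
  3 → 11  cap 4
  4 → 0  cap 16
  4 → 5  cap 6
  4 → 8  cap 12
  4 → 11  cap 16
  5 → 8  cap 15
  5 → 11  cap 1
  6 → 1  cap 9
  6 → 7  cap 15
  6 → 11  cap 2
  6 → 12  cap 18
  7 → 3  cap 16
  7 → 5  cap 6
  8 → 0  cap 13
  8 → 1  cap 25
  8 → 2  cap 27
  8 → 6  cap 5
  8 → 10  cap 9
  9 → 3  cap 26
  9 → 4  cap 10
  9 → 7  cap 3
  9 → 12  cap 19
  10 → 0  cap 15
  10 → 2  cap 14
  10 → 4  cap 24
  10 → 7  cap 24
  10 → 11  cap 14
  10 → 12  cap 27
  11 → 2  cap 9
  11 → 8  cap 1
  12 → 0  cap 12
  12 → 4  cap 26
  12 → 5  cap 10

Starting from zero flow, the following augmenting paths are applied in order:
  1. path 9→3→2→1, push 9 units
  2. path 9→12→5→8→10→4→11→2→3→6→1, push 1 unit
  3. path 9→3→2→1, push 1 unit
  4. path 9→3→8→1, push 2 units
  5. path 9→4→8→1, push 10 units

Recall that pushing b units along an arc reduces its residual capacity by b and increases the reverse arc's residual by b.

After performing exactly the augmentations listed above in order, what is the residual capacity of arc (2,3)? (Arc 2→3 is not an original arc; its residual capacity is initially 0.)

Residual capacity of (2,3): 9

after path 1 (9→3→2→1, push 9): res(2,3)=9
after path 2 (9→12→5→8→10→4→11→2→3→6→1, push 1): res(2,3)=8
after path 3 (9→3→2→1, push 1): res(2,3)=9
after path 4 (9→3→8→1, push 2): res(2,3)=9
after path 5 (9→4→8→1, push 10): res(2,3)=9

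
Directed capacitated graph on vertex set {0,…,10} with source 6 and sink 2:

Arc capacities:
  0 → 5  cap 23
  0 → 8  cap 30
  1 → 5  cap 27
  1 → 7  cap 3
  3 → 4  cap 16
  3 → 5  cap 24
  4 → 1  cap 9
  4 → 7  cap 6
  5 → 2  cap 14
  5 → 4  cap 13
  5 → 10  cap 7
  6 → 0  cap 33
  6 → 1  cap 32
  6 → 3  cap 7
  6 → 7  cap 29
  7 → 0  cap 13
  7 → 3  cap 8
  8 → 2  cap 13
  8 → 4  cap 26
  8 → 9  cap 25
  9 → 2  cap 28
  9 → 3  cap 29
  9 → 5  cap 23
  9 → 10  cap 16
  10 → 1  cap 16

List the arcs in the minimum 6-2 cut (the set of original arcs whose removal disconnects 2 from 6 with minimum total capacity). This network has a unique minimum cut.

Min-cut arcs: {(0,8), (5,2)} (total capacity 44)

augment #1: 6→0→5→2 push 14
augment #2: 6→0→8→2 push 13
augment #3: 6→0→8→9→2 push 6
augment #4: 6→7→0→8→9→2 push 11
max flow = 44; residual-reachable set from 6 gives S-side
cut edges (S→T): {(0,8), (5,2)} total cap 44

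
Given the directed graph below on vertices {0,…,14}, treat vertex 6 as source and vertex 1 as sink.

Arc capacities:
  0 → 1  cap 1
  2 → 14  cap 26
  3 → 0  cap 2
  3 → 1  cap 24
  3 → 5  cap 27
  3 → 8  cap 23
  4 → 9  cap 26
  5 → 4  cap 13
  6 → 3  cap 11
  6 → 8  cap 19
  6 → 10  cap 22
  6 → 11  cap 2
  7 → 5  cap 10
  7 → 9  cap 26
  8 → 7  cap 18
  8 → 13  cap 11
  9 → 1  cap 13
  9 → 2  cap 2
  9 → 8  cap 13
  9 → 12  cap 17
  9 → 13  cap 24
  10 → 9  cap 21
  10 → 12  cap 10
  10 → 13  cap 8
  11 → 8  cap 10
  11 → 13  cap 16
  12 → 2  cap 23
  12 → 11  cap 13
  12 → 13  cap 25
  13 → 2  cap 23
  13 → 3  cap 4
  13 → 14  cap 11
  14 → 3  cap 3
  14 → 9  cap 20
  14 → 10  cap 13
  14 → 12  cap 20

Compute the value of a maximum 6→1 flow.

augment #1: 6→3→1 bottleneck 11, total now 11
augment #2: 6→10→9→1 bottleneck 13, total now 24
augment #3: 6→8→13→3→1 bottleneck 4, total now 28
augment #4: 6→8→13→14→3→1 bottleneck 3, total now 31

Maximum flow value: 31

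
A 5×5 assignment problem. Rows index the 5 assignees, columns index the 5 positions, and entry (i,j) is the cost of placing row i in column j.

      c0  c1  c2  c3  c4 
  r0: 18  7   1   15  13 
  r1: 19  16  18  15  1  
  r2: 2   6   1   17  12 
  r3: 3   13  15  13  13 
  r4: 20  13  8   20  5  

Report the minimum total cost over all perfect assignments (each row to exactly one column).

one of 2 optimal assignments: row0→col2 (cost 1), row1→col3 (cost 15), row2→col1 (cost 6), row3→col0 (cost 3), row4→col4 (cost 5)
total = 1 + 15 + 6 + 3 + 5 = 30

Minimum assignment cost: 30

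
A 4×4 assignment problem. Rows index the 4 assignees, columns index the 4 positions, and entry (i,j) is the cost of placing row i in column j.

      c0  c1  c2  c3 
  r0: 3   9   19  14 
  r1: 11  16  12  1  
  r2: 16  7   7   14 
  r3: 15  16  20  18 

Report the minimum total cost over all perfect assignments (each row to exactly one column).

optimal assignment: row0→col0 (cost 3), row1→col3 (cost 1), row2→col2 (cost 7), row3→col1 (cost 16)
total = 3 + 1 + 7 + 16 = 27

Minimum assignment cost: 27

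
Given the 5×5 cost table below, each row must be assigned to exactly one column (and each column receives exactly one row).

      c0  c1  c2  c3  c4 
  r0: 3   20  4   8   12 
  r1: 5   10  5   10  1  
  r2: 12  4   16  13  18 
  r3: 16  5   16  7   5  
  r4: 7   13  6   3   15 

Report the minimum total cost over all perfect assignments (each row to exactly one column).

Minimum assignment cost: 20

optimal assignment: row0→col0 (cost 3), row1→col2 (cost 5), row2→col1 (cost 4), row3→col4 (cost 5), row4→col3 (cost 3)
total = 3 + 5 + 4 + 5 + 3 = 20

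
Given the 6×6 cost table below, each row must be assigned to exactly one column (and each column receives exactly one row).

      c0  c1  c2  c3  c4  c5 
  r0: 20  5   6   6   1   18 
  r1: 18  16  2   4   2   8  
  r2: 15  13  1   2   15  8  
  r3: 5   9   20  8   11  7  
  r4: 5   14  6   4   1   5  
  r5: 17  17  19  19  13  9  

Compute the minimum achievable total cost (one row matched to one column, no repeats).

optimal assignment: row0→col1 (cost 5), row1→col2 (cost 2), row2→col3 (cost 2), row3→col0 (cost 5), row4→col4 (cost 1), row5→col5 (cost 9)
total = 5 + 2 + 2 + 5 + 1 + 9 = 24

Minimum assignment cost: 24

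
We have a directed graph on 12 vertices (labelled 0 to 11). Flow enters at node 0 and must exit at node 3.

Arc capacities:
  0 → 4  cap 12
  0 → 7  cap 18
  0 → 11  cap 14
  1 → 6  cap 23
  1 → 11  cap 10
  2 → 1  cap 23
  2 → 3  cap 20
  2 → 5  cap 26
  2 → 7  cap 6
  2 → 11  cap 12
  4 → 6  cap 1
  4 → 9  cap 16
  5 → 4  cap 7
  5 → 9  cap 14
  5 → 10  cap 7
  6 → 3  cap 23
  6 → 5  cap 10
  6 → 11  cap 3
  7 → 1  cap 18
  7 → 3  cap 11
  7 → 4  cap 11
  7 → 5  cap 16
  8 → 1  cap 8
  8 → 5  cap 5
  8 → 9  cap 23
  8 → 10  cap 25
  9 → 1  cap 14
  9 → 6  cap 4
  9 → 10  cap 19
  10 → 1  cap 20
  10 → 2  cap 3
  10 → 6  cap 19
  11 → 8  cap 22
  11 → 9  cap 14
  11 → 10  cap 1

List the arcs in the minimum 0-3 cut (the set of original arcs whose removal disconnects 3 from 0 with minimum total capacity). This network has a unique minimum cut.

augment #1: 0→7→3 push 11
augment #2: 0→4→6→3 push 1
augment #3: 0→4→9→6→3 push 4
augment #4: 0→7→1→6→3 push 7
augment #5: 0→11→10→2→3 push 1
augment #6: 0→4→9→1→6→3 push 7
augment #7: 0→11→8→1→6→3 push 4
augment #8: 0→11→8→10→2→3 push 2
max flow = 37; residual-reachable set from 0 gives S-side
cut edges (S→T): {(6,3), (7,3), (10,2)} total cap 37

Min-cut arcs: {(6,3), (7,3), (10,2)} (total capacity 37)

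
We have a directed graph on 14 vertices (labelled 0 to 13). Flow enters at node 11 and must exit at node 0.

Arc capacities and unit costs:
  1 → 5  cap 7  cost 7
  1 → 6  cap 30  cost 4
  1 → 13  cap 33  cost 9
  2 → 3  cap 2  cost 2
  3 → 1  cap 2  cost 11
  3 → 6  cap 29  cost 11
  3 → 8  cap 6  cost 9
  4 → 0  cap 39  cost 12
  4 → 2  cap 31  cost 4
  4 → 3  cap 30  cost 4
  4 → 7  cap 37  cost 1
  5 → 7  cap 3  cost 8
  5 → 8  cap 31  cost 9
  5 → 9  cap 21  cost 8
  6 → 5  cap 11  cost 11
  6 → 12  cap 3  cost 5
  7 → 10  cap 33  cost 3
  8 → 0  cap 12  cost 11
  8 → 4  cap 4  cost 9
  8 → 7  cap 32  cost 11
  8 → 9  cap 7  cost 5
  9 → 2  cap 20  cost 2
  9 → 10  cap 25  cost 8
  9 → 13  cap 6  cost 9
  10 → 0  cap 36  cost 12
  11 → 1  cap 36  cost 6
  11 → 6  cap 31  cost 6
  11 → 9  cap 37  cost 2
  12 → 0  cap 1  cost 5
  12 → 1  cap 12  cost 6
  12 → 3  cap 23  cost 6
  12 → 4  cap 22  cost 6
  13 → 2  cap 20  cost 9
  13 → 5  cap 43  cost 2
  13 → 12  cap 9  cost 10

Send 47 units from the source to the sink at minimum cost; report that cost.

Minimum cost for 47 units: 1286

shortest-cost path #1: 11→6→12→0 push 1 @ unit cost 16 (adds 16)
shortest-cost path #2: 11→9→10→0 push 25 @ unit cost 22 (adds 550)
shortest-cost path #3: 11→9→2→3→8→0 push 2 @ unit cost 26 (adds 52)
shortest-cost path #4: 11→6→12→4→0 push 2 @ unit cost 29 (adds 58)
shortest-cost path #5: 11→1→5→8→0 push 7 @ unit cost 33 (adds 231)
shortest-cost path #6: 11→9→13→5→8→0 push 3 @ unit cost 33 (adds 99)
shortest-cost path #7: 11→9→13→5→7→10→0 push 3 @ unit cost 36 (adds 108)
shortest-cost path #8: 11→1→13→12→4→0 push 4 @ unit cost 43 (adds 172)
total cost = 1286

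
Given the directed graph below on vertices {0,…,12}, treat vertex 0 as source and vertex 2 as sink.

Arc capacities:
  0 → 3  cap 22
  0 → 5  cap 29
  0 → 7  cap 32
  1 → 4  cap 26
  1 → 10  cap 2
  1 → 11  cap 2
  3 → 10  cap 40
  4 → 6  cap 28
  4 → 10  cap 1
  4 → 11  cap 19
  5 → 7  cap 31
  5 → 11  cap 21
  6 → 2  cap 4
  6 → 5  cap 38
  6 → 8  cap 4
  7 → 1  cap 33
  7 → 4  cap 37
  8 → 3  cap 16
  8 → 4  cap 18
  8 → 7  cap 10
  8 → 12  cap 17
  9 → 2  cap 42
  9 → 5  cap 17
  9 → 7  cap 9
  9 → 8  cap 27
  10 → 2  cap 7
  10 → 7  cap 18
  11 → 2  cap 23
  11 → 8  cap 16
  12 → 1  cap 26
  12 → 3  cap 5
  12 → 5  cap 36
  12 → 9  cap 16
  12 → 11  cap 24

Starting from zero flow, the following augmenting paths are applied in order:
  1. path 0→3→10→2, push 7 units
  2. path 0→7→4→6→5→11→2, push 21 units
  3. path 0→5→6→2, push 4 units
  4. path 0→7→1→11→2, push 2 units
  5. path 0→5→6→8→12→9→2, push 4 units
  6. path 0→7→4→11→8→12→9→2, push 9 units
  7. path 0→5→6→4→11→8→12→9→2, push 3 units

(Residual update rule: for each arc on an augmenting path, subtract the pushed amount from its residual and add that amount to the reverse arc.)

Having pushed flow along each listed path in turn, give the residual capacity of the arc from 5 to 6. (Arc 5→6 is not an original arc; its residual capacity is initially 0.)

Residual capacity of (5,6): 10

after path 1 (0→3→10→2, push 7): res(5,6)=0
after path 2 (0→7→4→6→5→11→2, push 21): res(5,6)=21
after path 3 (0→5→6→2, push 4): res(5,6)=17
after path 4 (0→7→1→11→2, push 2): res(5,6)=17
after path 5 (0→5→6→8→12→9→2, push 4): res(5,6)=13
after path 6 (0→7→4→11→8→12→9→2, push 9): res(5,6)=13
after path 7 (0→5→6→4→11→8→12→9→2, push 3): res(5,6)=10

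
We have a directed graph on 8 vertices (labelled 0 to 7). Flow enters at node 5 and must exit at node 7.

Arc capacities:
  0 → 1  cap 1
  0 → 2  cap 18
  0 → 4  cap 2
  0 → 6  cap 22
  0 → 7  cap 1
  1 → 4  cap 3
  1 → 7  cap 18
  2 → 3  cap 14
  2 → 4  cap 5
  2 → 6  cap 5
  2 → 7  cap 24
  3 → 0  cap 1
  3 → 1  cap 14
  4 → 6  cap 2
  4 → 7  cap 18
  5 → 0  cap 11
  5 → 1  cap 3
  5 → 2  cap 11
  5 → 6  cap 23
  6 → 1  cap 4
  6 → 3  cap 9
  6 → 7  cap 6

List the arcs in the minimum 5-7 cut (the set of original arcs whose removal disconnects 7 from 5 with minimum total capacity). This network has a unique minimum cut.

augment #1: 5→0→7 push 1
augment #2: 5→1→7 push 3
augment #3: 5→2→7 push 11
augment #4: 5→6→7 push 6
augment #5: 5→0→1→7 push 1
augment #6: 5→0→2→7 push 9
augment #7: 5→6→1→7 push 4
augment #8: 5→6→3→1→7 push 9
max flow = 44; residual-reachable set from 5 gives S-side
cut edges (S→T): {(5,0), (5,1), (5,2), (6,1), (6,3), (6,7)} total cap 44

Min-cut arcs: {(5,0), (5,1), (5,2), (6,1), (6,3), (6,7)} (total capacity 44)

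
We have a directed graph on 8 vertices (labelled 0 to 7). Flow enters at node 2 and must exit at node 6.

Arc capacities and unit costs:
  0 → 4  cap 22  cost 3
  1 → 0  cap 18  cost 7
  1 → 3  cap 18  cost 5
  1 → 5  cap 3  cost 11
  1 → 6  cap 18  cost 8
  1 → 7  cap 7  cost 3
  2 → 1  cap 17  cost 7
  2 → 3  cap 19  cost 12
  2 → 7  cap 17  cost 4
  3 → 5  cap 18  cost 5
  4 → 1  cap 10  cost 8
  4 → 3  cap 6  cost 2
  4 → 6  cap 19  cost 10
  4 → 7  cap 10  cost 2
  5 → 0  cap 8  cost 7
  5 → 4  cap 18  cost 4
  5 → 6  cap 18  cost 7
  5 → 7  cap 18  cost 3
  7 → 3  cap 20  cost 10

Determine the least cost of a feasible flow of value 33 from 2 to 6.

shortest-cost path #1: 2→1→6 push 17 @ unit cost 15 (adds 255)
shortest-cost path #2: 2→3→5→6 push 16 @ unit cost 24 (adds 384)
total cost = 639

Minimum cost for 33 units: 639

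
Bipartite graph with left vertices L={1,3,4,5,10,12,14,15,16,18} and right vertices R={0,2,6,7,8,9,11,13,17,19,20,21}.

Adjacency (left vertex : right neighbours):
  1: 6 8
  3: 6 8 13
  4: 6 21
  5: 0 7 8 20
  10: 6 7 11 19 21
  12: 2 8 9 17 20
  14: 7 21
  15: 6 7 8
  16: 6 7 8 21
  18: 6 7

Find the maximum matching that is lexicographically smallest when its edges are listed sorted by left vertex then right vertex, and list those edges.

Lex-smallest maximum matching: {(1,6), (3,13), (4,21), (5,0), (10,11), (12,2), (14,7), (15,8)}

|M| = 8 (so the lex-smallest maximum matching has 8 edges)
process left vertices in ascending order; for each, take the smallest-labelled available neighbour that still permits 8 edges overall, or leave it unmatched if none does
lex-smallest matching: {1-6, 3-13, 4-21, 5-0, 10-11, 12-2, 14-7, 15-8}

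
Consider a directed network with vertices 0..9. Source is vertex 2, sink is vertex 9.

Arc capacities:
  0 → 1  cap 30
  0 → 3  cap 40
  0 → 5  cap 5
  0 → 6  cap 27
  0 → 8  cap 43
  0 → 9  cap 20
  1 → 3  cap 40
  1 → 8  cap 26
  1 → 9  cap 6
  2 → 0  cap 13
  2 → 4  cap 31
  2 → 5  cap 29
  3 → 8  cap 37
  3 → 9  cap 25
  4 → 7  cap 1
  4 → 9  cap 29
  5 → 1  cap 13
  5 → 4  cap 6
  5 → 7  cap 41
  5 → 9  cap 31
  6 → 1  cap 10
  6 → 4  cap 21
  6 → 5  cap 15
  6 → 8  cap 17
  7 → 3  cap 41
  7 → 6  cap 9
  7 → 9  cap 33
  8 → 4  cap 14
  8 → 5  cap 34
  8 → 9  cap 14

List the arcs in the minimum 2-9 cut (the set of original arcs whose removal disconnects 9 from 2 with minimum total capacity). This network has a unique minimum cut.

augment #1: 2→0→9 push 13
augment #2: 2→4→9 push 29
augment #3: 2→5→9 push 29
augment #4: 2→4→7→9 push 1
max flow = 72; residual-reachable set from 2 gives S-side
cut edges (S→T): {(2,0), (2,5), (4,7), (4,9)} total cap 72

Min-cut arcs: {(2,0), (2,5), (4,7), (4,9)} (total capacity 72)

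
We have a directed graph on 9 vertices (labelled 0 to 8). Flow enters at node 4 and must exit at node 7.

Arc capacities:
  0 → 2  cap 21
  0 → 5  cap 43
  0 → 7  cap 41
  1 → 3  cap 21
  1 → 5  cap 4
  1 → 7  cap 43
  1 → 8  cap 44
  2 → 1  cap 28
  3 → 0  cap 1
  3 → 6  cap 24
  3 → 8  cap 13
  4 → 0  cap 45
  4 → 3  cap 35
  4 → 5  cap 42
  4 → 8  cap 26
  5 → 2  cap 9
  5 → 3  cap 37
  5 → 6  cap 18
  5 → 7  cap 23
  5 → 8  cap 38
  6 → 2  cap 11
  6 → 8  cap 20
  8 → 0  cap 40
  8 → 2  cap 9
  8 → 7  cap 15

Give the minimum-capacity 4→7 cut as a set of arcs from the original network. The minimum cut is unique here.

augment #1: 4→0→7 push 41
augment #2: 4→5→7 push 23
augment #3: 4→8→7 push 15
augment #4: 4→0→2→1→7 push 4
augment #5: 4→5→2→1→7 push 9
augment #6: 4→8→2→1→7 push 9
augment #7: 4→3→0→2→1→7 push 1
augment #8: 4→3→6→2→1→7 push 5
max flow = 107; residual-reachable set from 4 gives S-side
cut edges (S→T): {(0,7), (2,1), (5,7), (8,7)} total cap 107

Min-cut arcs: {(0,7), (2,1), (5,7), (8,7)} (total capacity 107)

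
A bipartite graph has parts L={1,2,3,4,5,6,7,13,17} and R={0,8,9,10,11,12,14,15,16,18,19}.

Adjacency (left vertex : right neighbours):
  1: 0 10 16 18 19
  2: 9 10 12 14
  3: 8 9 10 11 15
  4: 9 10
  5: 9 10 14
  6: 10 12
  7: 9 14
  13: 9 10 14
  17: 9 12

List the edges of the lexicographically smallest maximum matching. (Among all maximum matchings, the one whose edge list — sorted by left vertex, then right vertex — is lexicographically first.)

|M| = 6 (so the lex-smallest maximum matching has 6 edges)
process left vertices in ascending order; for each, take the smallest-labelled available neighbour that still permits 6 edges overall, or leave it unmatched if none does
lex-smallest matching: {1-0, 2-9, 3-8, 4-10, 5-14, 6-12}

Lex-smallest maximum matching: {(1,0), (2,9), (3,8), (4,10), (5,14), (6,12)}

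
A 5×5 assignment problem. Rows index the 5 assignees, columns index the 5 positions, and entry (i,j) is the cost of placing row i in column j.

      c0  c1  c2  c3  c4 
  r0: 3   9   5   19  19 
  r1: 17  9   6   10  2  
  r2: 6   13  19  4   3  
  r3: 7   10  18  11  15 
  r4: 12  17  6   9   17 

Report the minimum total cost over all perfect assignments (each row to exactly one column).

Minimum assignment cost: 25

optimal assignment: row0→col0 (cost 3), row1→col4 (cost 2), row2→col3 (cost 4), row3→col1 (cost 10), row4→col2 (cost 6)
total = 3 + 2 + 4 + 10 + 6 = 25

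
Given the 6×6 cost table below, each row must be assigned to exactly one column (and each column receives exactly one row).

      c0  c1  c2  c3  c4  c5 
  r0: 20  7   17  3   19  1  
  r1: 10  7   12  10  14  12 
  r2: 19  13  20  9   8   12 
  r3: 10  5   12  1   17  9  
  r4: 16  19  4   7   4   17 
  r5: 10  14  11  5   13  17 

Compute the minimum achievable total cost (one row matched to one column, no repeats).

optimal assignment: row0→col5 (cost 1), row1→col1 (cost 7), row2→col4 (cost 8), row3→col3 (cost 1), row4→col2 (cost 4), row5→col0 (cost 10)
total = 1 + 7 + 8 + 1 + 4 + 10 = 31

Minimum assignment cost: 31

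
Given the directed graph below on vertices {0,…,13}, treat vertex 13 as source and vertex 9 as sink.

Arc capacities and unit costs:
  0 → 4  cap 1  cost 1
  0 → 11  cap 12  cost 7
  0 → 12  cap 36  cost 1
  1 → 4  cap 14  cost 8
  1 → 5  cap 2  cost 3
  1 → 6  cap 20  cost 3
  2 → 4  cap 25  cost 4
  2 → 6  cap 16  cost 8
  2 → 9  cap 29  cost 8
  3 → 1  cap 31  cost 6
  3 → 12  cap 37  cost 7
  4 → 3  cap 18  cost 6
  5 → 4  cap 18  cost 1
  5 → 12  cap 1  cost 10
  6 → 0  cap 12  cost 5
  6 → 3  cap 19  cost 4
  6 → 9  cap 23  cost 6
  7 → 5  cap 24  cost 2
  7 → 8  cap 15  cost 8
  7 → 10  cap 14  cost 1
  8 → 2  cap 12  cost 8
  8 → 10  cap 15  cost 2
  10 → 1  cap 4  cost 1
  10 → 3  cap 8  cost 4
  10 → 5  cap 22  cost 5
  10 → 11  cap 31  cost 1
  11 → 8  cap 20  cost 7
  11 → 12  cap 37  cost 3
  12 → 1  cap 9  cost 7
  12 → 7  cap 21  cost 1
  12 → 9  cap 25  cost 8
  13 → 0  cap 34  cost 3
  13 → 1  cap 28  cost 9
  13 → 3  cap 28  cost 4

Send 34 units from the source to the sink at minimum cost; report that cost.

Minimum cost for 34 units: 454

shortest-cost path #1: 13→0→12→9 push 25 @ unit cost 12 (adds 300)
shortest-cost path #2: 13→0→12→7→10→1→6→9 push 4 @ unit cost 16 (adds 64)
shortest-cost path #3: 13→1→6→9 push 5 @ unit cost 18 (adds 90)
total cost = 454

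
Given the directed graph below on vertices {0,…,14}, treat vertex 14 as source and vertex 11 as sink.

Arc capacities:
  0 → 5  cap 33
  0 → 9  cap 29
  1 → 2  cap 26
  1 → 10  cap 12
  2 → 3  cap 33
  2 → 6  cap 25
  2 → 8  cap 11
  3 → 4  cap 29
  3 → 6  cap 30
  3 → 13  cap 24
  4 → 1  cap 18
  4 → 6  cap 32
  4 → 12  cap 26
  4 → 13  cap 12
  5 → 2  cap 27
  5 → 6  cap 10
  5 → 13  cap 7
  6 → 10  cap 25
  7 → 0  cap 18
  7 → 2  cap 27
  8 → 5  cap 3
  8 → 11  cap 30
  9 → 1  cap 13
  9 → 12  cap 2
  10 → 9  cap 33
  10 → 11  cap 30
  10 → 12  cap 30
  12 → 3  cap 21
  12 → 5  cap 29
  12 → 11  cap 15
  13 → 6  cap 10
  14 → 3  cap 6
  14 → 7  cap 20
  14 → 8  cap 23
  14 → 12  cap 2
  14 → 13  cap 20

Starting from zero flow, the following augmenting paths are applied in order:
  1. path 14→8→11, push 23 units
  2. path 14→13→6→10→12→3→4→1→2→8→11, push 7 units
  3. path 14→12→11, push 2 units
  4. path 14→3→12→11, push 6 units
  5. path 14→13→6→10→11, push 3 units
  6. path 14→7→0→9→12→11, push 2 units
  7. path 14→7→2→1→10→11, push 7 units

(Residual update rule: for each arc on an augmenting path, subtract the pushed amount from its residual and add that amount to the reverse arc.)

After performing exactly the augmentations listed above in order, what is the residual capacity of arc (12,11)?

Residual capacity of (12,11): 5

after path 1 (14→8→11, push 23): res(12,11)=15
after path 2 (14→13→6→10→12→3→4→1→2→8→11, push 7): res(12,11)=15
after path 3 (14→12→11, push 2): res(12,11)=13
after path 4 (14→3→12→11, push 6): res(12,11)=7
after path 5 (14→13→6→10→11, push 3): res(12,11)=7
after path 6 (14→7→0→9→12→11, push 2): res(12,11)=5
after path 7 (14→7→2→1→10→11, push 7): res(12,11)=5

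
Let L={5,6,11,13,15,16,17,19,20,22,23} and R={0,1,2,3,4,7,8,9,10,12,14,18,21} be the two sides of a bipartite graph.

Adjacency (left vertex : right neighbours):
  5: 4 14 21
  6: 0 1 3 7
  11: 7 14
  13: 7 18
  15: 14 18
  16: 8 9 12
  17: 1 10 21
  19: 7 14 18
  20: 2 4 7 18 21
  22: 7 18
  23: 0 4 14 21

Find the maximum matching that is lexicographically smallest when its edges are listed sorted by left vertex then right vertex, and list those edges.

Lex-smallest maximum matching: {(5,4), (6,0), (11,7), (13,18), (15,14), (16,8), (17,1), (20,2), (23,21)}

|M| = 9 (so the lex-smallest maximum matching has 9 edges)
process left vertices in ascending order; for each, take the smallest-labelled available neighbour that still permits 9 edges overall, or leave it unmatched if none does
lex-smallest matching: {5-4, 6-0, 11-7, 13-18, 15-14, 16-8, 17-1, 20-2, 23-21}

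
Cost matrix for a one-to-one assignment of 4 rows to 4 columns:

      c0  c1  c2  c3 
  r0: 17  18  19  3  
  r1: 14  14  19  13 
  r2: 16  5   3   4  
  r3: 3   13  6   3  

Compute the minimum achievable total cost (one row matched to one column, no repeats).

Minimum assignment cost: 23

optimal assignment: row0→col3 (cost 3), row1→col1 (cost 14), row2→col2 (cost 3), row3→col0 (cost 3)
total = 3 + 14 + 3 + 3 = 23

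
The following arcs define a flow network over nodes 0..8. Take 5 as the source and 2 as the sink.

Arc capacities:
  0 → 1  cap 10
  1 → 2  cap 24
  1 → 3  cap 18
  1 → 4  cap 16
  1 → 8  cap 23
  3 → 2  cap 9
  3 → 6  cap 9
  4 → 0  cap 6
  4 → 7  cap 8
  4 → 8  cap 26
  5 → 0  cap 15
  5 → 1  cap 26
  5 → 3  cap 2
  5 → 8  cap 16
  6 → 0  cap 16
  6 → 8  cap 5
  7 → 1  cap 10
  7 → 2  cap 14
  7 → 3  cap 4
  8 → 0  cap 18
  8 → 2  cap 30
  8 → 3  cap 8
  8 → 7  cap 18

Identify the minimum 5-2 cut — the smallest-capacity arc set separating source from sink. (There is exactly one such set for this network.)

Min-cut arcs: {(0,1), (5,1), (5,3), (5,8)} (total capacity 54)

augment #1: 5→1→2 push 24
augment #2: 5→3→2 push 2
augment #3: 5→8→2 push 16
augment #4: 5→1→3→2 push 2
augment #5: 5→0→1→3→2 push 5
augment #6: 5→0→1→8→2 push 5
max flow = 54; residual-reachable set from 5 gives S-side
cut edges (S→T): {(0,1), (5,1), (5,3), (5,8)} total cap 54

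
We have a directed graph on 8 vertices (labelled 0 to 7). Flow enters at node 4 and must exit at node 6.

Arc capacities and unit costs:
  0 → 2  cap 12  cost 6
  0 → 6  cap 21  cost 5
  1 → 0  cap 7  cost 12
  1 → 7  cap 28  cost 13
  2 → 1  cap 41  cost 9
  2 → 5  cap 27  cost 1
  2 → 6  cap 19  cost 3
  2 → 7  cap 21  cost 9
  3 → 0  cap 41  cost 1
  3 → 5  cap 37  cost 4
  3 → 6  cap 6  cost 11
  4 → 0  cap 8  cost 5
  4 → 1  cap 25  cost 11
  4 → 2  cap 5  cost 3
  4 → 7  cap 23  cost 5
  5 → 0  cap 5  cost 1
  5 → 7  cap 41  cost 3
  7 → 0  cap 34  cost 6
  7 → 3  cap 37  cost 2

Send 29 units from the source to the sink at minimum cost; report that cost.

shortest-cost path #1: 4→2→6 push 5 @ unit cost 6 (adds 30)
shortest-cost path #2: 4→0→6 push 8 @ unit cost 10 (adds 80)
shortest-cost path #3: 4→7→3→0→6 push 13 @ unit cost 13 (adds 169)
shortest-cost path #4: 4→7→3→0→2→6 push 3 @ unit cost 17 (adds 51)
total cost = 330

Minimum cost for 29 units: 330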